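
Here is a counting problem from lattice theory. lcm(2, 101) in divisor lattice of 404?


Join=lcm.
gcd(2,101)=1
lcm=202


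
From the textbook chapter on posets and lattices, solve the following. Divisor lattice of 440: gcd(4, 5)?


Meet=gcd.
gcd(4,5)=1


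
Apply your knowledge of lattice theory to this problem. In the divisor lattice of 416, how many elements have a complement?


An element a is complemented if some b has a meet b = bottom, a join b = top.
a is complemented iff gcd(a, n/a)=1, i.e. a is a unitary divisor of 416.
Complemented elements: 1, 13, 32, 416
Count: 4


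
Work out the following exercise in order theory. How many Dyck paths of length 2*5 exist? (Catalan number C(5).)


C(n) = C(2n, n) / (n+1).
C(10, 5) = 252
C(5) = 252 / 6 = 42


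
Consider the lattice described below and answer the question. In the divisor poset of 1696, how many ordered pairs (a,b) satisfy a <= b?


The order relation is {(a,b) : a <= b}, reflexive so it includes (a,a).
Examples: (1,1), (1,106), (1,16), (1,1696), (1,2), ...
Total ordered pairs: 63


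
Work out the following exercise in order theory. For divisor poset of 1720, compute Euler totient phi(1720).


phi(n) = n * prod_{p|n} (1 - 1/p).
Prime divisors of 1720: [2, 5, 43]
phi(1720) = 1720 * (1 - 1/2) * (1 - 1/5) * (1 - 1/43)
phi(1720) = 672


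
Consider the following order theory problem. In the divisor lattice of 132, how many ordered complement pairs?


Complement pair (a,b): a meet b = bottom, a join b = top.
Here: gcd(a,b)=1 and lcm(a,b)=132, i.e. a*b=132 with a,b coprime.
Pairs found: (1,132), (3,44), (4,33), (11,12), ... (4 more)
Total ordered pairs: 8


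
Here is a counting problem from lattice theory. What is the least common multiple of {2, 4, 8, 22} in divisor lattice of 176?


In a divisor lattice, join = lcm (least common multiple).
Compute lcm iteratively: start with first element, then lcm(current, next).
Elements: [2, 4, 8, 22]
lcm(2,4) = 4
lcm(4,8) = 8
lcm(8,22) = 88
Final lcm = 88


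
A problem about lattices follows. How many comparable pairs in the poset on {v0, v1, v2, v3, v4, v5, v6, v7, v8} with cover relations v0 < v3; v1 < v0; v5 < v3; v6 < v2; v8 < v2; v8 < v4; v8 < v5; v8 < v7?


A comparable pair {a,b} has a < b or b < a in the order.
Count unordered pairs where one element is strictly below the other.
Examples: {v0,v1}, {v0,v3}, {v1,v3}, {v2,v6}, ...
Total comparable pairs: 10


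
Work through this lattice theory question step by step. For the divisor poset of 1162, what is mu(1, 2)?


In a divisor lattice, mu(a,b) = mu(b/a) where mu is the classical Mobius function.
b/a = 2/1 = 2
Prime factorization of 2: primes [2]
2 is squarefree with 1 prime factor(s), so mu(2) = (-1)^1 = -1


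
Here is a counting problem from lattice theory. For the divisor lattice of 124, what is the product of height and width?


Height = length of longest chain minus 1; width = size of largest antichain.
A maximum chain: 1 | 31 | 62 | 124  (height 3).
A maximum antichain: {2, 31}  (width 2).
Product = 3 * 2 = 6


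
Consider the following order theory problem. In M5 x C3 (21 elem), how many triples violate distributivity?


Distributive law: a ^ (b v c) = (a ^ b) v (a ^ c).
Check all 21^3 = 9261 ordered triples (a,b,c).
  e.g. a=(a1,0), b=(a2,0), c=(a3,0): lhs=(a1,0) != rhs=(0,0)
  e.g. a=(a1,0), b=(a2,0), c=(a3,1): lhs=(a1,0) != rhs=(0,0)
Total violating triples: 1620


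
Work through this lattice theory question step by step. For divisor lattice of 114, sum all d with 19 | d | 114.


Interval [19,114] in divisors of 114: [19, 38, 57, 114]
Sum = 228


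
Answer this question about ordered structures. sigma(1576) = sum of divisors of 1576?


sigma(n) = sum of divisors.
Divisors of 1576: [1, 2, 4, 8, 197, 394, 788, 1576]
Sum = 2970


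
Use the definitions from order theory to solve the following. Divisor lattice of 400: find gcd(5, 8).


In a divisor lattice, meet = gcd (greatest common divisor).
By Euclidean algorithm or factoring: gcd(5,8) = 1


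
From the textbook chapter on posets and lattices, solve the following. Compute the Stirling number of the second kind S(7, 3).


S(n,k) = k*S(n-1,k) + S(n-1,k-1).
S(6,3) = 90, S(6,2) = 31
S(7,3) = 3*90 + 31 = 270 + 31
S(7,3) = 301


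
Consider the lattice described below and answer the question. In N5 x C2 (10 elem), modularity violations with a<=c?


Modular law: if a <= c then a v (b ^ c) = (a v b) ^ c.
Check all triples (a,b,c) with a <= c among 10 elements.
  e.g. a=(a,0), b=(c,0), c=(b,0): lhs=(a,0) != rhs=(b,0)
  e.g. a=(a,0), b=(c,1), c=(b,0): lhs=(a,0) != rhs=(b,0)
Total violating triples: 6


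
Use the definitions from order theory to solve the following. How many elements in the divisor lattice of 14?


Divisors of 14: [1, 2, 7, 14]
Count: 4


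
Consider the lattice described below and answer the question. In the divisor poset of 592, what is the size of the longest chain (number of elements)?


A chain is a totally ordered subset; we count the number of elements in a maximum chain.
Compute, for each element x, the size of the longest chain ending at x:
  1: 1
  2: 2
  37: 2
  4: 3
  8: 4
  74: 3
  ...
A maximum chain: 1 < 2 < 4 < 8 < 16 < 592
Number of elements in the longest chain: 6


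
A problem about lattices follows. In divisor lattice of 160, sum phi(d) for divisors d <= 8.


Divisors of 160 up to 8: [1, 2, 4, 5, 8]
phi values: [1, 1, 2, 4, 4]
Sum = 12


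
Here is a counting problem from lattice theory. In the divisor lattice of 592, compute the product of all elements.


Divisors of 592: [1, 2, 4, 8, 16, 37, 74, 148, 296, 592]
Product = n^(d(n)/2) = 592^(10/2)
Product = 72712409055232


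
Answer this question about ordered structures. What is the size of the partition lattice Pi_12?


B(n) = number of set partitions of an n-element set.
B(n) satisfies the recurrence: B(n+1) = sum_k C(n,k)*B(k).
B(12) = 4213597


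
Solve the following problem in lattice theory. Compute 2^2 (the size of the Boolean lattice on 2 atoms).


Power set = 2^n.
2^2 = 4


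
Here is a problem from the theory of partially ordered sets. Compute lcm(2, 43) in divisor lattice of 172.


In a divisor lattice, join = lcm (least common multiple).
gcd(2,43) = 1
lcm(2,43) = 2*43/gcd = 86/1 = 86


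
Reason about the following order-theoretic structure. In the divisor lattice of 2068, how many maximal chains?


A maximal chain goes from the minimum element to a maximal element via cover relations.
Counting all min-to-max paths in the cover graph.
Total maximal chains: 12


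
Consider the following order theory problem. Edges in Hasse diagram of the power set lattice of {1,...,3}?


A cover relation a -< b holds when a < b with no c strictly between.
Cover relations:
  {} -< {1}
  {} -< {2}
  {} -< {3}
  {1} -< {1,2}
  {1} -< {1,3}
  {2} -< {1,2}
  {2} -< {2,3}
  {3} -< {1,3}
  ...4 more
Total: 12


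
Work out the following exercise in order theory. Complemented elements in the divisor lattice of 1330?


An element a is complemented if some b has a meet b = bottom, a join b = top.
a is complemented iff gcd(a, n/a)=1, i.e. a is a unitary divisor of 1330.
Complemented elements: 1, 2, 5, 7, 10, 14, ... (10 more)
Count: 16


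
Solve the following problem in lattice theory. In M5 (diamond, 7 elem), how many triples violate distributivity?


Distributive law: a ^ (b v c) = (a ^ b) v (a ^ c).
Check all 7^3 = 343 ordered triples (a,b,c).
  e.g. a=a1, b=a2, c=a3: lhs=a1 != rhs=0
  e.g. a=a1, b=a2, c=a4: lhs=a1 != rhs=0
Total violating triples: 60


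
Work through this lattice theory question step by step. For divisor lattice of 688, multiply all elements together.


Divisors of 688: [1, 2, 4, 8, 16, 43, 86, 172, 344, 688]
Product = n^(d(n)/2) = 688^(10/2)
Product = 154149525127168


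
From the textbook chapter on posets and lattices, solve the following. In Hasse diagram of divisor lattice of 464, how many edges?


A cover relation a -< b holds when a < b with no c strictly between.
Cover relations:
  1 -< 2
  1 -< 29
  2 -< 4
  2 -< 58
  4 -< 8
  4 -< 116
  8 -< 16
  8 -< 232
  ...5 more
Total: 13


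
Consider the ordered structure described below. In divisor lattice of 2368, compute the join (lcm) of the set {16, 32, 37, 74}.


In a divisor lattice, join = lcm (least common multiple).
Compute lcm iteratively: start with first element, then lcm(current, next).
Elements: [16, 32, 37, 74]
lcm(16,32) = 32
lcm(32,37) = 1184
lcm(1184,74) = 1184
Final lcm = 1184


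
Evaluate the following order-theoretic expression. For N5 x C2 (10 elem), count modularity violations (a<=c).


Modular law: if a <= c then a v (b ^ c) = (a v b) ^ c.
Check all triples (a,b,c) with a <= c among 10 elements.
  e.g. a=(a,0), b=(c,0), c=(b,0): lhs=(a,0) != rhs=(b,0)
  e.g. a=(a,0), b=(c,1), c=(b,0): lhs=(a,0) != rhs=(b,0)
Total violating triples: 6


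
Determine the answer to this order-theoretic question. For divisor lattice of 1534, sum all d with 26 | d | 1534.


Interval [26,1534] in divisors of 1534: [26, 1534]
Sum = 1560


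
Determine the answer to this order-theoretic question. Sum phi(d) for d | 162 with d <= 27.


Divisors of 162 up to 27: [1, 2, 3, 6, 9, 18, 27]
phi values: [1, 1, 2, 2, 6, 6, 18]
Sum = 36


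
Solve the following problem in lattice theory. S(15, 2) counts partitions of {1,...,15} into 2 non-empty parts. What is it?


S(n,k) = k*S(n-1,k) + S(n-1,k-1).
S(14,2) = 8191, S(14,1) = 1
S(15,2) = 2*8191 + 1 = 16382 + 1
S(15,2) = 16383


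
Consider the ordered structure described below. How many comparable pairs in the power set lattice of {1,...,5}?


A comparable pair {a,b} has a < b or b < a in the order.
Count unordered pairs where one element is strictly below the other.
Examples: {{},{1}}, {{},{2}}, {{},{3}}, {{},{4}}, ...
Total comparable pairs: 211


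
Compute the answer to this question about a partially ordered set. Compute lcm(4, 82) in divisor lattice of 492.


In a divisor lattice, join = lcm (least common multiple).
gcd(4,82) = 2
lcm(4,82) = 4*82/gcd = 328/2 = 164


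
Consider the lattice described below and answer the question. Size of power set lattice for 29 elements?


Power set = 2^n.
2^29 = 536870912


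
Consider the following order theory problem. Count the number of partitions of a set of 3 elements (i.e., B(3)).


B(n) = number of set partitions of an n-element set.
B(n) satisfies the recurrence: B(n+1) = sum_k C(n,k)*B(k).
B(3) = 5


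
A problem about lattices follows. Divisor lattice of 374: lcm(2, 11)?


Join=lcm.
gcd(2,11)=1
lcm=22


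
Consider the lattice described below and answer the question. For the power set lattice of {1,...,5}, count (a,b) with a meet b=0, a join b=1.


Complement pair (a,b): a meet b = bottom, a join b = top.
Here: A intersect B = {} and A union B = {1,...,5}.
Pairs found: ({},{1,2,3,4,5}), ({1},{2,3,4,5}), ({2},{1,3,4,5}), ({3},{1,2,4,5}), ... (28 more)
Total ordered pairs: 32


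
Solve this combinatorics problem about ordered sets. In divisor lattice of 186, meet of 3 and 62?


In a divisor lattice, meet = gcd (greatest common divisor).
By Euclidean algorithm or factoring: gcd(3,62) = 1


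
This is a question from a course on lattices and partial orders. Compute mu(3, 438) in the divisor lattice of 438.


In a divisor lattice, mu(a,b) = mu(b/a) where mu is the classical Mobius function.
b/a = 438/3 = 146
Prime factorization of 146: primes [2, 73]
146 is squarefree with 2 prime factor(s), so mu(146) = (-1)^2 = 1


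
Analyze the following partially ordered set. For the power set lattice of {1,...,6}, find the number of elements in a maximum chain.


A chain is a totally ordered subset; we count the number of elements in a maximum chain.
Compute, for each element x, the size of the longest chain ending at x:
  {}: 1
  {1}: 2
  {2}: 2
  {3}: 2
  {4}: 2
  {5}: 2
  ...
A maximum chain: {} < {1} < {1,2} < {1,2,3} < {1,2,3,4} < {1,2,3,4,5} < {1,2,3,4,5,6}
Number of elements in the longest chain: 7


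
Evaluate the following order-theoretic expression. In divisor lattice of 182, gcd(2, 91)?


Meet=gcd.
gcd(2,91)=1


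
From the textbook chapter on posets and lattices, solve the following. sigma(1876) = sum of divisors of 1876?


sigma(n) = sum of divisors.
Divisors of 1876: [1, 2, 4, 7, 14, 28, 67, 134, 268, 469, 938, 1876]
Sum = 3808


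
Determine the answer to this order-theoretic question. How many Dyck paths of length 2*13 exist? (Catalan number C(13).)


C(n) = C(2n, n) / (n+1).
C(26, 13) = 10400600
C(13) = 10400600 / 14 = 742900


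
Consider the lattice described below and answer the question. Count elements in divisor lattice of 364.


Divisors of 364: [1, 2, 4, 7, 13, 14, 26, 28, 52, 91, 182, 364]
Count: 12


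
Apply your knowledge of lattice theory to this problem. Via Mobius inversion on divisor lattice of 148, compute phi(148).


phi(n) = n * prod_{p|n} (1 - 1/p).
Prime divisors of 148: [2, 37]
phi(148) = 148 * (1 - 1/2) * (1 - 1/37)
phi(148) = 72


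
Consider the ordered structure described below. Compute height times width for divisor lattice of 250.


Height = length of longest chain minus 1; width = size of largest antichain.
A maximum chain: 1 | 5 | 25 | 125 | 250  (height 4).
A maximum antichain: {2, 5}  (width 2).
Product = 4 * 2 = 8


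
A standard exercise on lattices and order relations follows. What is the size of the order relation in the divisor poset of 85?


The order relation is {(a,b) : a <= b}, reflexive so it includes (a,a).
Examples: (1,1), (1,17), (1,5), (1,85), (17,17), ...
Total ordered pairs: 9


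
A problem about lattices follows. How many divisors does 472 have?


Divisors of 472: [1, 2, 4, 8, 59, 118, 236, 472]
Count: 8


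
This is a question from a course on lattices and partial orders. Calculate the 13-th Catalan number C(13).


C(n) = C(2n, n) / (n+1).
C(26, 13) = 10400600
C(13) = 10400600 / 14 = 742900


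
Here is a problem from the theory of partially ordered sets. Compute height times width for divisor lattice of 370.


Height = length of longest chain minus 1; width = size of largest antichain.
A maximum chain: 1 | 37 | 185 | 370  (height 3).
A maximum antichain: {2, 5, 37}  (width 3).
Product = 3 * 3 = 9


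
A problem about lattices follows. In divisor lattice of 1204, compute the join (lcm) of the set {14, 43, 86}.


In a divisor lattice, join = lcm (least common multiple).
Compute lcm iteratively: start with first element, then lcm(current, next).
Elements: [14, 43, 86]
lcm(14,43) = 602
lcm(602,86) = 602
Final lcm = 602


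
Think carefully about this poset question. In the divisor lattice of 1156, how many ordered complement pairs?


Complement pair (a,b): a meet b = bottom, a join b = top.
Here: gcd(a,b)=1 and lcm(a,b)=1156, i.e. a*b=1156 with a,b coprime.
Pairs found: (1,1156), (4,289), (289,4), (1156,1)
Total ordered pairs: 4


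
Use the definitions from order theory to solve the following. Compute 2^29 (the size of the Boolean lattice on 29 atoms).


Power set = 2^n.
2^29 = 536870912


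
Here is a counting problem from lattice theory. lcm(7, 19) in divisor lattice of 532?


Join=lcm.
gcd(7,19)=1
lcm=133


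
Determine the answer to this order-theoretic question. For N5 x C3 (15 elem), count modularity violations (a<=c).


Modular law: if a <= c then a v (b ^ c) = (a v b) ^ c.
Check all triples (a,b,c) with a <= c among 15 elements.
  e.g. a=(a,0), b=(c,0), c=(b,0): lhs=(a,0) != rhs=(b,0)
  e.g. a=(a,0), b=(c,1), c=(b,0): lhs=(a,0) != rhs=(b,0)
Total violating triples: 18


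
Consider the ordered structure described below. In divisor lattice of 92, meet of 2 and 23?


In a divisor lattice, meet = gcd (greatest common divisor).
By Euclidean algorithm or factoring: gcd(2,23) = 1


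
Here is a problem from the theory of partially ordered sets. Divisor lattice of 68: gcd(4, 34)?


Meet=gcd.
gcd(4,34)=2


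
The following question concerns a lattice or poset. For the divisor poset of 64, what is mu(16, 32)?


In a divisor lattice, mu(a,b) = mu(b/a) where mu is the classical Mobius function.
b/a = 32/16 = 2
Prime factorization of 2: primes [2]
2 is squarefree with 1 prime factor(s), so mu(2) = (-1)^1 = -1


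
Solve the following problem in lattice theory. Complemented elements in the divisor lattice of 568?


An element a is complemented if some b has a meet b = bottom, a join b = top.
a is complemented iff gcd(a, n/a)=1, i.e. a is a unitary divisor of 568.
Complemented elements: 1, 8, 71, 568
Count: 4


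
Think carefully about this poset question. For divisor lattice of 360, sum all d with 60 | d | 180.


Interval [60,180] in divisors of 360: [60, 180]
Sum = 240


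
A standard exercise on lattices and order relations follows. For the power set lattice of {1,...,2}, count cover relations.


A cover relation a -< b holds when a < b with no c strictly between.
Cover relations:
  {} -< {1}
  {} -< {2}
  {1} -< {1,2}
  {2} -< {1,2}
Total: 4


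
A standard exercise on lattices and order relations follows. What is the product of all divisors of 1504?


Divisors of 1504: [1, 2, 4, 8, 16, 32, 47, 94, 188, 376, 752, 1504]
Product = n^(d(n)/2) = 1504^(12/2)
Product = 11574094328649220096


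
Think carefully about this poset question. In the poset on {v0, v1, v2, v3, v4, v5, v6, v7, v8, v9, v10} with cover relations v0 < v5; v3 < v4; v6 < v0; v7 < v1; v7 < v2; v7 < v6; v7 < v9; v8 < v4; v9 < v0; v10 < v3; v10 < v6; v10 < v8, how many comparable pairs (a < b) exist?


A comparable pair {a,b} has a < b or b < a in the order.
Count unordered pairs where one element is strictly below the other.
Examples: {v0,v5}, {v0,v6}, {v0,v7}, {v0,v9}, ...
Total comparable pairs: 19


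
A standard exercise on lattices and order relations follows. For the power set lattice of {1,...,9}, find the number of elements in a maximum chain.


A chain is a totally ordered subset; we count the number of elements in a maximum chain.
Compute, for each element x, the size of the longest chain ending at x:
  {}: 1
  {1}: 2
  {2}: 2
  {3}: 2
  {4}: 2
  {5}: 2
  ...
A maximum chain: {} < {1} < {1,2} < {1,2,3} < {1,2,3,4} < {1,2,3,4,5} < {1,2,3,4,5,6} < {1,2,3,4,5,6,7} < {1,2,3,4,5,6,7,8} < {1,2,3,4,5,6,7,8,9}
Number of elements in the longest chain: 10


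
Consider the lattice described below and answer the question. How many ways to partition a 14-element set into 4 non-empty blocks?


S(n,k) = k*S(n-1,k) + S(n-1,k-1).
S(13,4) = 2532530, S(13,3) = 261625
S(14,4) = 4*2532530 + 261625 = 10130120 + 261625
S(14,4) = 10391745


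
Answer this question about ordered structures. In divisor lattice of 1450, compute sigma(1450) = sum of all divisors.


sigma(n) = sum of divisors.
Divisors of 1450: [1, 2, 5, 10, 25, 29, 50, 58, 145, 290, 725, 1450]
Sum = 2790


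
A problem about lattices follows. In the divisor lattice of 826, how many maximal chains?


A maximal chain goes from the minimum element to a maximal element via cover relations.
Counting all min-to-max paths in the cover graph.
Total maximal chains: 6


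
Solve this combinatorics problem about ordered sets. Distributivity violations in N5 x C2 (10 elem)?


Distributive law: a ^ (b v c) = (a ^ b) v (a ^ c).
Check all 10^3 = 1000 ordered triples (a,b,c).
  e.g. a=(b,0), b=(a,0), c=(c,0): lhs=(b,0) != rhs=(a,0)
  e.g. a=(b,0), b=(a,0), c=(c,1): lhs=(b,0) != rhs=(a,0)
Total violating triples: 16


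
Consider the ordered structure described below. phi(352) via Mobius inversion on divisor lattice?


phi(n) = n * prod_{p|n} (1 - 1/p).
Prime divisors of 352: [2, 11]
phi(352) = 352 * (1 - 1/2) * (1 - 1/11)
phi(352) = 160


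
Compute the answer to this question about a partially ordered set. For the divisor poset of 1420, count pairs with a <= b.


The order relation is {(a,b) : a <= b}, reflexive so it includes (a,a).
Examples: (1,1), (1,10), (1,142), (1,1420), (1,2), ...
Total ordered pairs: 54


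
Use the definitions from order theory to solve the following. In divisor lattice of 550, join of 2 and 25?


In a divisor lattice, join = lcm (least common multiple).
gcd(2,25) = 1
lcm(2,25) = 2*25/gcd = 50/1 = 50


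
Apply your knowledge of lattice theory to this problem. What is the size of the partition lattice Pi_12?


B(n) = number of set partitions of an n-element set.
B(n) satisfies the recurrence: B(n+1) = sum_k C(n,k)*B(k).
B(12) = 4213597


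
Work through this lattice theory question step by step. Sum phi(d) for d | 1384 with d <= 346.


Divisors of 1384 up to 346: [1, 2, 4, 8, 173, 346]
phi values: [1, 1, 2, 4, 172, 172]
Sum = 352


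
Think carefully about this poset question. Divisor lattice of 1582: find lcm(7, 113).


In a divisor lattice, join = lcm (least common multiple).
gcd(7,113) = 1
lcm(7,113) = 7*113/gcd = 791/1 = 791


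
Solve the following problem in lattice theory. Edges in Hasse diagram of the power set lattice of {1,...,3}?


A cover relation a -< b holds when a < b with no c strictly between.
Cover relations:
  {} -< {1}
  {} -< {2}
  {} -< {3}
  {1} -< {1,2}
  {1} -< {1,3}
  {2} -< {1,2}
  {2} -< {2,3}
  {3} -< {1,3}
  ...4 more
Total: 12


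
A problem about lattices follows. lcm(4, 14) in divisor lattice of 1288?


Join=lcm.
gcd(4,14)=2
lcm=28


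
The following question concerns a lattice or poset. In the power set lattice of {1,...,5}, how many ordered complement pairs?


Complement pair (a,b): a meet b = bottom, a join b = top.
Here: A intersect B = {} and A union B = {1,...,5}.
Pairs found: ({},{1,2,3,4,5}), ({1},{2,3,4,5}), ({2},{1,3,4,5}), ({3},{1,2,4,5}), ... (28 more)
Total ordered pairs: 32


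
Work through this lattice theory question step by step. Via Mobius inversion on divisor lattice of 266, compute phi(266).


phi(n) = n * prod_{p|n} (1 - 1/p).
Prime divisors of 266: [2, 7, 19]
phi(266) = 266 * (1 - 1/2) * (1 - 1/7) * (1 - 1/19)
phi(266) = 108


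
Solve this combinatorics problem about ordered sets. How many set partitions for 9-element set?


B(n) = number of set partitions of an n-element set.
B(n) satisfies the recurrence: B(n+1) = sum_k C(n,k)*B(k).
B(9) = 21147


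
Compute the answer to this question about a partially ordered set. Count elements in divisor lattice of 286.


Divisors of 286: [1, 2, 11, 13, 22, 26, 143, 286]
Count: 8


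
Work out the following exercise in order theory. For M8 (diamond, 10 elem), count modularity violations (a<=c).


Modular law: if a <= c then a v (b ^ c) = (a v b) ^ c.
Check all triples (a,b,c) with a <= c among 10 elements.
This lattice is modular (diamonds M_m and their chain-products are modular).
Total violating triples: 0


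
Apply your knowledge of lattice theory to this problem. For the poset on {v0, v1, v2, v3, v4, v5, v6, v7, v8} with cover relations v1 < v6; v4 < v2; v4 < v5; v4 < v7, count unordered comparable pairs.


A comparable pair {a,b} has a < b or b < a in the order.
Count unordered pairs where one element is strictly below the other.
Examples: {v1,v6}, {v2,v4}, {v4,v5}, {v4,v7}
Total comparable pairs: 4


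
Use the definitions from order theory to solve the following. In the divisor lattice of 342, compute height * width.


Height = length of longest chain minus 1; width = size of largest antichain.
A maximum chain: 1 | 19 | 57 | 171 | 342  (height 4).
A maximum antichain: {6, 9, 38, 57}  (width 4).
Product = 4 * 4 = 16


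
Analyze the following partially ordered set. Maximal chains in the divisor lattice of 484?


A maximal chain goes from the minimum element to a maximal element via cover relations.
Counting all min-to-max paths in the cover graph.
Total maximal chains: 6


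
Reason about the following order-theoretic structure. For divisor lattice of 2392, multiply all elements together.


Divisors of 2392: [1, 2, 4, 8, 13, 23, 26, 46, 52, 92, 104, 184, 299, 598, 1196, 2392]
Product = n^(d(n)/2) = 2392^(16/2)
Product = 1071739907623195279743778816


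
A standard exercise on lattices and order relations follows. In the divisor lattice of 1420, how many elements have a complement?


An element a is complemented if some b has a meet b = bottom, a join b = top.
a is complemented iff gcd(a, n/a)=1, i.e. a is a unitary divisor of 1420.
Complemented elements: 1, 4, 5, 20, 71, 284, ... (2 more)
Count: 8


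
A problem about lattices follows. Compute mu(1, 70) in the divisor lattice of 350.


In a divisor lattice, mu(a,b) = mu(b/a) where mu is the classical Mobius function.
b/a = 70/1 = 70
Prime factorization of 70: primes [2, 5, 7]
70 is squarefree with 3 prime factor(s), so mu(70) = (-1)^3 = -1


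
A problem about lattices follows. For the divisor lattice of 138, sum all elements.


sigma(n) = sum of divisors.
Divisors of 138: [1, 2, 3, 6, 23, 46, 69, 138]
Sum = 288


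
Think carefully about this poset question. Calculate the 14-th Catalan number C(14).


C(n) = C(2n, n) / (n+1).
C(28, 14) = 40116600
C(14) = 40116600 / 15 = 2674440


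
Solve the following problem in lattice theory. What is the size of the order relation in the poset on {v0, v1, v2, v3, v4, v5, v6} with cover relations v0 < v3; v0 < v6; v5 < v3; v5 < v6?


The order relation is {(a,b) : a <= b}, reflexive so it includes (a,a).
Examples: (v0,v0), (v0,v3), (v0,v6), (v1,v1), (v2,v2), ...
Total ordered pairs: 11


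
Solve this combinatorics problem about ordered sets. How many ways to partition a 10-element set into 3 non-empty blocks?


S(n,k) = k*S(n-1,k) + S(n-1,k-1).
S(9,3) = 3025, S(9,2) = 255
S(10,3) = 3*3025 + 255 = 9075 + 255
S(10,3) = 9330


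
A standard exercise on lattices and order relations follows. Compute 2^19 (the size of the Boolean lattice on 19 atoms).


Power set = 2^n.
2^19 = 524288


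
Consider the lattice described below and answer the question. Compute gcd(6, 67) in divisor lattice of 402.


In a divisor lattice, meet = gcd (greatest common divisor).
By Euclidean algorithm or factoring: gcd(6,67) = 1


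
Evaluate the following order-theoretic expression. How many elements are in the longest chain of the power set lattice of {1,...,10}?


A chain is a totally ordered subset; we count the number of elements in a maximum chain.
Compute, for each element x, the size of the longest chain ending at x:
  {}: 1
  {1}: 2
  {2}: 2
  {3}: 2
  {4}: 2
  {5}: 2
  ...
A maximum chain: {} < {1} < {1,2} < {1,2,3} < {1,2,3,4} < {1,2,3,4,5} < {1,2,3,4,5,6} < {1,2,3,4,5,6,7} < {1,2,3,4,5,6,7,8} < {1,2,3,4,5,6,7,8,9} < {1,2,3,4,5,6,7,8,9,10}
Number of elements in the longest chain: 11


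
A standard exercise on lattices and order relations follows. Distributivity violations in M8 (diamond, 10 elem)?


Distributive law: a ^ (b v c) = (a ^ b) v (a ^ c).
Check all 10^3 = 1000 ordered triples (a,b,c).
  e.g. a=a1, b=a2, c=a3: lhs=a1 != rhs=0
  e.g. a=a1, b=a2, c=a4: lhs=a1 != rhs=0
Total violating triples: 336


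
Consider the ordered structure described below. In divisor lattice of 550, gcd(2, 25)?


Meet=gcd.
gcd(2,25)=1


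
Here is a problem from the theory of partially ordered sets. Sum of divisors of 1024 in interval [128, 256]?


Interval [128,256] in divisors of 1024: [128, 256]
Sum = 384


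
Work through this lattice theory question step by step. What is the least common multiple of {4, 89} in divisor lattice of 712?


In a divisor lattice, join = lcm (least common multiple).
Compute lcm iteratively: start with first element, then lcm(current, next).
Elements: [4, 89]
lcm(4,89) = 356
Final lcm = 356


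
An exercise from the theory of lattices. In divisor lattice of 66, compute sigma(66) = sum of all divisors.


sigma(n) = sum of divisors.
Divisors of 66: [1, 2, 3, 6, 11, 22, 33, 66]
Sum = 144


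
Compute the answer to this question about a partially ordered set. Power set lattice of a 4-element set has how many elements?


Power set = 2^n.
2^4 = 16


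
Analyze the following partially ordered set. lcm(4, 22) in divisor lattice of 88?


Join=lcm.
gcd(4,22)=2
lcm=44


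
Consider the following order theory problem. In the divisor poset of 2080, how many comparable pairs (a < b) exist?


A comparable pair {a,b} has a < b or b < a in the order.
Count unordered pairs where one element is strictly below the other.
Examples: {1,2}, {1,4}, {1,5}, {1,8}, ...
Total comparable pairs: 165


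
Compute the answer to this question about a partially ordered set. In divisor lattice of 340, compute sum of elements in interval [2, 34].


Interval [2,34] in divisors of 340: [2, 34]
Sum = 36


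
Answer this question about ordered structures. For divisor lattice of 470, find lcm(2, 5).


In a divisor lattice, join = lcm (least common multiple).
Compute lcm iteratively: start with first element, then lcm(current, next).
Elements: [2, 5]
lcm(2,5) = 10
Final lcm = 10


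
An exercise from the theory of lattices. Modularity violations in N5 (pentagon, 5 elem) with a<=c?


Modular law: if a <= c then a v (b ^ c) = (a v b) ^ c.
Check all triples (a,b,c) with a <= c among 5 elements.
  e.g. a=a, b=c, c=b: lhs=a != rhs=b
Total violating triples: 1


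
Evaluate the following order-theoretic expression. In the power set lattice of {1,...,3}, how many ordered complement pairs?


Complement pair (a,b): a meet b = bottom, a join b = top.
Here: A intersect B = {} and A union B = {1,...,3}.
Pairs found: ({},{1,2,3}), ({1},{2,3}), ({2},{1,3}), ({3},{1,2}), ... (4 more)
Total ordered pairs: 8


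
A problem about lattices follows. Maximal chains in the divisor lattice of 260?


A maximal chain goes from the minimum element to a maximal element via cover relations.
Counting all min-to-max paths in the cover graph.
Total maximal chains: 12


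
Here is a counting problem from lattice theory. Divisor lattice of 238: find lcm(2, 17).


In a divisor lattice, join = lcm (least common multiple).
gcd(2,17) = 1
lcm(2,17) = 2*17/gcd = 34/1 = 34


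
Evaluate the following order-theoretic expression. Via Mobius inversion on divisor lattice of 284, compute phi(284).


phi(n) = n * prod_{p|n} (1 - 1/p).
Prime divisors of 284: [2, 71]
phi(284) = 284 * (1 - 1/2) * (1 - 1/71)
phi(284) = 140


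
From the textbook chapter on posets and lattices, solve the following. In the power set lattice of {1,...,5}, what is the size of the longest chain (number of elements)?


A chain is a totally ordered subset; we count the number of elements in a maximum chain.
Compute, for each element x, the size of the longest chain ending at x:
  {}: 1
  {1}: 2
  {2}: 2
  {3}: 2
  {4}: 2
  {5}: 2
  ...
A maximum chain: {} < {1} < {1,2} < {1,2,3} < {1,2,3,4} < {1,2,3,4,5}
Number of elements in the longest chain: 6


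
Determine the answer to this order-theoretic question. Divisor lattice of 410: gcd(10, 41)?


Meet=gcd.
gcd(10,41)=1


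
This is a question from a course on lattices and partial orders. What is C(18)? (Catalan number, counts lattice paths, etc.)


C(n) = C(2n, n) / (n+1).
C(36, 18) = 9075135300
C(18) = 9075135300 / 19 = 477638700


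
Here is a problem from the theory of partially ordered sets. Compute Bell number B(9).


B(n) = number of set partitions of an n-element set.
B(n) satisfies the recurrence: B(n+1) = sum_k C(n,k)*B(k).
B(9) = 21147


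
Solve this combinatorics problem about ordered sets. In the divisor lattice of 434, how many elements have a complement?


An element a is complemented if some b has a meet b = bottom, a join b = top.
a is complemented iff gcd(a, n/a)=1, i.e. a is a unitary divisor of 434.
Complemented elements: 1, 2, 7, 14, 31, 62, ... (2 more)
Count: 8


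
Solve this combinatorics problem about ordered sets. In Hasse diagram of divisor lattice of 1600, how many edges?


A cover relation a -< b holds when a < b with no c strictly between.
Cover relations:
  1 -< 2
  1 -< 5
  2 -< 4
  2 -< 10
  4 -< 8
  4 -< 20
  5 -< 10
  5 -< 25
  ...24 more
Total: 32


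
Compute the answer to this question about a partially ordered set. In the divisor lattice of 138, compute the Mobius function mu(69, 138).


In a divisor lattice, mu(a,b) = mu(b/a) where mu is the classical Mobius function.
b/a = 138/69 = 2
Prime factorization of 2: primes [2]
2 is squarefree with 1 prime factor(s), so mu(2) = (-1)^1 = -1


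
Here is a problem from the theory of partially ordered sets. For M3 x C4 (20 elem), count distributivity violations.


Distributive law: a ^ (b v c) = (a ^ b) v (a ^ c).
Check all 20^3 = 8000 ordered triples (a,b,c).
  e.g. a=(a1,0), b=(a2,0), c=(a3,0): lhs=(a1,0) != rhs=(0,0)
  e.g. a=(a1,0), b=(a2,0), c=(a3,1): lhs=(a1,0) != rhs=(0,0)
Total violating triples: 384


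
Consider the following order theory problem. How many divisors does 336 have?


Divisors of 336: [1, 2, 3, 4, 6, 7, 8, 12, 14, 16, 21, 24, 28, 42, 48, 56, 84, 112, 168, 336]
Count: 20


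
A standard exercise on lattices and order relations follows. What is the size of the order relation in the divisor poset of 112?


The order relation is {(a,b) : a <= b}, reflexive so it includes (a,a).
Examples: (1,1), (1,112), (1,14), (1,16), (1,2), ...
Total ordered pairs: 45


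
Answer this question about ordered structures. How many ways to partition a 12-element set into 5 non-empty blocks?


S(n,k) = k*S(n-1,k) + S(n-1,k-1).
S(11,5) = 246730, S(11,4) = 145750
S(12,5) = 5*246730 + 145750 = 1233650 + 145750
S(12,5) = 1379400


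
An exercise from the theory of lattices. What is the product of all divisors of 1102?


Divisors of 1102: [1, 2, 19, 29, 38, 58, 551, 1102]
Product = n^(d(n)/2) = 1102^(8/2)
Product = 1474777075216


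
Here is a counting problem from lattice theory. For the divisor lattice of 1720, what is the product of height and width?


Height = length of longest chain minus 1; width = size of largest antichain.
A maximum chain: 1 | 43 | 215 | 430 | 860 | 1720  (height 5).
A maximum antichain: {4, 10, 86, 215}  (width 4).
Product = 5 * 4 = 20


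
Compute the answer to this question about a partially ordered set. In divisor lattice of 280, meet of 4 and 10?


In a divisor lattice, meet = gcd (greatest common divisor).
By Euclidean algorithm or factoring: gcd(4,10) = 2


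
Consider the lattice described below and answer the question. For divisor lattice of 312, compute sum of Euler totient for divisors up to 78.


Divisors of 312 up to 78: [1, 2, 3, 4, 6, 8, 12, 13, 24, 26, 39, 52, 78]
phi values: [1, 1, 2, 2, 2, 4, 4, 12, 8, 12, 24, 24, 24]
Sum = 120


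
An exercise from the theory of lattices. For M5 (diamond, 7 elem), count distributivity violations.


Distributive law: a ^ (b v c) = (a ^ b) v (a ^ c).
Check all 7^3 = 343 ordered triples (a,b,c).
  e.g. a=a1, b=a2, c=a3: lhs=a1 != rhs=0
  e.g. a=a1, b=a2, c=a4: lhs=a1 != rhs=0
Total violating triples: 60


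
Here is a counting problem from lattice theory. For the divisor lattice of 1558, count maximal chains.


A maximal chain goes from the minimum element to a maximal element via cover relations.
Counting all min-to-max paths in the cover graph.
Total maximal chains: 6


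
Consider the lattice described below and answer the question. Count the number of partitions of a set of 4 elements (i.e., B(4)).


B(n) = number of set partitions of an n-element set.
B(n) satisfies the recurrence: B(n+1) = sum_k C(n,k)*B(k).
B(4) = 15


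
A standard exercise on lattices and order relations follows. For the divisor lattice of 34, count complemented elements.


An element a is complemented if some b has a meet b = bottom, a join b = top.
a is complemented iff gcd(a, n/a)=1, i.e. a is a unitary divisor of 34.
Complemented elements: 1, 2, 17, 34
Count: 4


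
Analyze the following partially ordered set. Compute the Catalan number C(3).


C(n) = C(2n, n) / (n+1).
C(6, 3) = 20
C(3) = 20 / 4 = 5


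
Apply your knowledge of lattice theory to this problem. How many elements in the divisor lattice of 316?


Divisors of 316: [1, 2, 4, 79, 158, 316]
Count: 6


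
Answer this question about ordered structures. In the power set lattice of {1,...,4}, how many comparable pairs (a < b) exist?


A comparable pair {a,b} has a < b or b < a in the order.
Count unordered pairs where one element is strictly below the other.
Examples: {{},{1}}, {{},{2}}, {{},{3}}, {{},{4}}, ...
Total comparable pairs: 65


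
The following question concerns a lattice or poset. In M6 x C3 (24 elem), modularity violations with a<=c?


Modular law: if a <= c then a v (b ^ c) = (a v b) ^ c.
Check all triples (a,b,c) with a <= c among 24 elements.
This lattice is modular (diamonds M_m and their chain-products are modular).
Total violating triples: 0


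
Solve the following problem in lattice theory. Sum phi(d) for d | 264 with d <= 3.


Divisors of 264 up to 3: [1, 2, 3]
phi values: [1, 1, 2]
Sum = 4


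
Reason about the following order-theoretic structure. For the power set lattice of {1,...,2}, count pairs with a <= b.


The order relation is {(a,b) : a <= b}, reflexive so it includes (a,a).
Examples: ({},{}), ({},{1,2}), ({},{1}), ({},{2}), ({1,2},{1,2}), ...
Total ordered pairs: 9


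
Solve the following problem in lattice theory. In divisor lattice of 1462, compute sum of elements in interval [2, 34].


Interval [2,34] in divisors of 1462: [2, 34]
Sum = 36


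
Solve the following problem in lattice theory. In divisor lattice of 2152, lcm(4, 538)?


Join=lcm.
gcd(4,538)=2
lcm=1076


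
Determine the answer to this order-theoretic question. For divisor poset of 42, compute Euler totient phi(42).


phi(n) = n * prod_{p|n} (1 - 1/p).
Prime divisors of 42: [2, 3, 7]
phi(42) = 42 * (1 - 1/2) * (1 - 1/3) * (1 - 1/7)
phi(42) = 12


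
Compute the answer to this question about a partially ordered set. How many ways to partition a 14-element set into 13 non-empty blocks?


S(n,k) = k*S(n-1,k) + S(n-1,k-1).
S(13,13) = 1, S(13,12) = 78
S(14,13) = 13*1 + 78 = 13 + 78
S(14,13) = 91


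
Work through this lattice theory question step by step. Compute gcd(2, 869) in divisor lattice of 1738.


In a divisor lattice, meet = gcd (greatest common divisor).
By Euclidean algorithm or factoring: gcd(2,869) = 1


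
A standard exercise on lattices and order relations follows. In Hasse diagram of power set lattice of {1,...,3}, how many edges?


A cover relation a -< b holds when a < b with no c strictly between.
Cover relations:
  {} -< {1}
  {} -< {2}
  {} -< {3}
  {1} -< {1,2}
  {1} -< {1,3}
  {2} -< {1,2}
  {2} -< {2,3}
  {3} -< {1,3}
  ...4 more
Total: 12


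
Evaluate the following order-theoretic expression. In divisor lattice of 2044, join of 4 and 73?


In a divisor lattice, join = lcm (least common multiple).
gcd(4,73) = 1
lcm(4,73) = 4*73/gcd = 292/1 = 292


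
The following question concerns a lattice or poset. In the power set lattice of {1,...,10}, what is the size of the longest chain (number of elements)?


A chain is a totally ordered subset; we count the number of elements in a maximum chain.
Compute, for each element x, the size of the longest chain ending at x:
  {}: 1
  {1}: 2
  {2}: 2
  {3}: 2
  {4}: 2
  {5}: 2
  ...
A maximum chain: {} < {1} < {1,2} < {1,2,3} < {1,2,3,4} < {1,2,3,4,5} < {1,2,3,4,5,6} < {1,2,3,4,5,6,7} < {1,2,3,4,5,6,7,8} < {1,2,3,4,5,6,7,8,9} < {1,2,3,4,5,6,7,8,9,10}
Number of elements in the longest chain: 11


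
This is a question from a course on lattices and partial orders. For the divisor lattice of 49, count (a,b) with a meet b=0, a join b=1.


Complement pair (a,b): a meet b = bottom, a join b = top.
Here: gcd(a,b)=1 and lcm(a,b)=49, i.e. a*b=49 with a,b coprime.
Pairs found: (1,49), (49,1)
Total ordered pairs: 2


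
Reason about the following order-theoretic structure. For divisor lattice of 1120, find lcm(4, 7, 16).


In a divisor lattice, join = lcm (least common multiple).
Compute lcm iteratively: start with first element, then lcm(current, next).
Elements: [4, 7, 16]
lcm(4,7) = 28
lcm(28,16) = 112
Final lcm = 112
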